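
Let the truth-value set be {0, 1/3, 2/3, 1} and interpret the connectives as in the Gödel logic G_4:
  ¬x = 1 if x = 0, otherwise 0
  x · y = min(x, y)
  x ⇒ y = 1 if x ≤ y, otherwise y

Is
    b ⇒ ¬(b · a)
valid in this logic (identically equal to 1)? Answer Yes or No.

No

Counterexample: take a = 1/3, b = 1/3.
b · a = 1/3 · 1/3 = 1/3
¬(b · a) = ¬1/3 = 0
b ⇒ ¬(b · a) = 1/3 ⇒ 0 = 0
This gives 0 ≠ 1.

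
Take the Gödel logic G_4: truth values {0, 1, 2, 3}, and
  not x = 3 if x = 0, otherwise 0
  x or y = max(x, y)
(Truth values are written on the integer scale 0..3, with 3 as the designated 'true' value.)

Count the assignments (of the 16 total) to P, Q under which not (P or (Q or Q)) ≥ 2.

P = 0, Q = 0 ↦ 3  ≥
P = 0, Q = 1 ↦ 0  <
P = 0, Q = 2 ↦ 0  <
P = 0, Q = 3 ↦ 0  <
P = 1, Q = 0 ↦ 0  <
P = 1, Q = 1 ↦ 0  <
P = 1, Q = 2 ↦ 0  <
P = 1, Q = 3 ↦ 0  <
P = 2, Q = 0 ↦ 0  <
P = 2, Q = 1 ↦ 0  <
P = 2, Q = 2 ↦ 0  <
P = 2, Q = 3 ↦ 0  <
P = 3, Q = 0 ↦ 0  <
P = 3, Q = 1 ↦ 0  <
P = 3, Q = 2 ↦ 0  <
P = 3, Q = 3 ↦ 0  <
So 1 of the 16 assignments meets the threshold.

1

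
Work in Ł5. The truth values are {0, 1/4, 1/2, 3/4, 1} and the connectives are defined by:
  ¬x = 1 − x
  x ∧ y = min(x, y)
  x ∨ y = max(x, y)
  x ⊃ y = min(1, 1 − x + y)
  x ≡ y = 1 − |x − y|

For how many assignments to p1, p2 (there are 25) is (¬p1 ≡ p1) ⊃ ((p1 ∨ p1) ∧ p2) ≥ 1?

13

value 1: 13 assignments (counts)
value 3/4: 5 assignments
value 1/2: 5 assignments
value 1/4: 1 assignment
value 0: 1 assignment
So 13 of the 25 assignments meet the threshold.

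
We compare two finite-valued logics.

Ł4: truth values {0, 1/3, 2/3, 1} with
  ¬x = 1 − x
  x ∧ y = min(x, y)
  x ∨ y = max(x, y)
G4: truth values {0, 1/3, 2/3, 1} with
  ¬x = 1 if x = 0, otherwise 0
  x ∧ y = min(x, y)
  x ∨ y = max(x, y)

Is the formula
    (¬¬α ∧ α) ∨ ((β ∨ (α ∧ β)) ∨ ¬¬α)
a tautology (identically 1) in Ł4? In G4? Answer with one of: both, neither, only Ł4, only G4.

In Ł4: at α = 0, β = 0 the value is 0 — not a tautology.
In G4: at α = 0, β = 0 the value is 0 — not a tautology.

neither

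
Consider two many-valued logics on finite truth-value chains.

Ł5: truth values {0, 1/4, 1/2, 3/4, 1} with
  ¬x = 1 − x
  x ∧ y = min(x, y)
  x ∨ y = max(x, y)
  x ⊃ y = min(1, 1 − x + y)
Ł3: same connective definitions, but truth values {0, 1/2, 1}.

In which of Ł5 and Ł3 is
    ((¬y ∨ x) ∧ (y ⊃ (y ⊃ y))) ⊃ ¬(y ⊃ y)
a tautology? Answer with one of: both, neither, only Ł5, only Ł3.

In Ł5: at x = 0, y = 0 the value is 0 — not a tautology.
In Ł3: at x = 0, y = 0 the value is 0 — not a tautology.

neither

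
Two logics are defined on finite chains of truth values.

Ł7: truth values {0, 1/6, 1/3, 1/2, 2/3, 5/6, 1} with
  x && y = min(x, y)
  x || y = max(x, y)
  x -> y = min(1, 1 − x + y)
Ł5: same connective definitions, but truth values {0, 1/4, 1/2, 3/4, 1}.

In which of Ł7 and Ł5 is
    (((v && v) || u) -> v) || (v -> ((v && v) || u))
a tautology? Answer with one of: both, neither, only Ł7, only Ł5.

both

In Ł7: every assignment gives 1 — tautology.
In Ł5: every assignment gives 1 — tautology.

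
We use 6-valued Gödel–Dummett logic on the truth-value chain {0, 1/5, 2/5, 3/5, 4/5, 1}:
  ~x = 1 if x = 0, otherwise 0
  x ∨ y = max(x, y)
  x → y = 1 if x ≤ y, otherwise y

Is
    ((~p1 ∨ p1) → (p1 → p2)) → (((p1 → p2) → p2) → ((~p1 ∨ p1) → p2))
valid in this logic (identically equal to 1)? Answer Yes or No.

At p1 = 1/5, p2 = 3/5, for instance:
~p1 = ~1/5 = 0
~p1 ∨ p1 = 0 ∨ 1/5 = 1/5
p1 → p2 = 1/5 → 3/5 = 1
(~p1 ∨ p1) → (p1 → p2) = 1/5 → 1 = 1
(p1 → p2) → p2 = 1 → 3/5 = 3/5
(~p1 ∨ p1) → p2 = 1/5 → 3/5 = 1
((p1 → p2) → p2) → ((~p1 ∨ p1) → p2) = 3/5 → 1 = 1
((~p1 ∨ p1) → (p1 → p2)) → (((p1 → p2) → p2) → ((~p1 ∨ p1) → p2)) = 1 → 1 = 1
and checking the remaining 35 assignments likewise gives ≥ 1 in every case.

Yes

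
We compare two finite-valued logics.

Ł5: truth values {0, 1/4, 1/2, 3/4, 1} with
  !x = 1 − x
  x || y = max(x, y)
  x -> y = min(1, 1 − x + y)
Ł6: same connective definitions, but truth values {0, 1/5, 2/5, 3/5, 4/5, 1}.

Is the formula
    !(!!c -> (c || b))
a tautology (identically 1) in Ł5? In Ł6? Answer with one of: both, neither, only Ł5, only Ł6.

In Ł5: at b = 0, c = 0 the value is 0 — not a tautology.
In Ł6: at b = 0, c = 0 the value is 0 — not a tautology.

neither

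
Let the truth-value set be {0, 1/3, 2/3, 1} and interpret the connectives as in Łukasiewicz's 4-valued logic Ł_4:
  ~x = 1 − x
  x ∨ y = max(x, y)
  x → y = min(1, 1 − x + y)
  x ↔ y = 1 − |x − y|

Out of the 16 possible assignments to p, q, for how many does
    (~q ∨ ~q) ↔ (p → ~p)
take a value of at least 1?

p = 0, q = 0 ↦ 1  ≥
p = 0, q = 1/3 ↦ 2/3  <
p = 0, q = 2/3 ↦ 1/3  <
p = 0, q = 1 ↦ 0  <
p = 1/3, q = 0 ↦ 1  ≥
p = 1/3, q = 1/3 ↦ 2/3  <
p = 1/3, q = 2/3 ↦ 1/3  <
p = 1/3, q = 1 ↦ 0  <
p = 2/3, q = 0 ↦ 2/3  <
p = 2/3, q = 1/3 ↦ 1  ≥
p = 2/3, q = 2/3 ↦ 2/3  <
p = 2/3, q = 1 ↦ 1/3  <
p = 1, q = 0 ↦ 0  <
p = 1, q = 1/3 ↦ 1/3  <
p = 1, q = 2/3 ↦ 2/3  <
p = 1, q = 1 ↦ 1  ≥
So 4 of the 16 assignments meet the threshold.

4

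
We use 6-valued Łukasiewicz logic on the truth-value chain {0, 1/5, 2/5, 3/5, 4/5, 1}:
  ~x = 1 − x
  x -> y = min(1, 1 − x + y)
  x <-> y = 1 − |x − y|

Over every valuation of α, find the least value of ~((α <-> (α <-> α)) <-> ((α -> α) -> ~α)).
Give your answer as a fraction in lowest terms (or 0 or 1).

Take α = 2/5:
α <-> α = 2/5 <-> 2/5 = 1
α <-> (α <-> α) = 2/5 <-> 1 = 2/5
α -> α = 2/5 -> 2/5 = 1
~α = ~2/5 = 3/5
(α -> α) -> ~α = 1 -> 3/5 = 3/5
(α <-> (α <-> α)) <-> ((α -> α) -> ~α) = 2/5 <-> 3/5 = 4/5
~((α <-> (α <-> α)) <-> ((α -> α) -> ~α)) = ~4/5 = 1/5
No assignment yields a value below 1/5, so this is the minimum.

1/5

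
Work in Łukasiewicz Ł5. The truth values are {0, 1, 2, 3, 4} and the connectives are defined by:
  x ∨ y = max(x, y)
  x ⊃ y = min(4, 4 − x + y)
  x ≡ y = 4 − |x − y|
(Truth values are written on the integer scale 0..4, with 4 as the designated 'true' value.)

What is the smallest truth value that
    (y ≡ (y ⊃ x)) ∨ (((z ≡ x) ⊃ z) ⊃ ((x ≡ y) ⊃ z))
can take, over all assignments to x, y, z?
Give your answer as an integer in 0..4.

Take x = 0, y = 0, z = 2:
y ⊃ x = 0 ⊃ 0 = 4
y ≡ (y ⊃ x) = 0 ≡ 4 = 0
z ≡ x = 2 ≡ 0 = 2
(z ≡ x) ⊃ z = 2 ⊃ 2 = 4
x ≡ y = 0 ≡ 0 = 4
(x ≡ y) ⊃ z = 4 ⊃ 2 = 2
((z ≡ x) ⊃ z) ⊃ ((x ≡ y) ⊃ z) = 4 ⊃ 2 = 2
(y ≡ (y ⊃ x)) ∨ (((z ≡ x) ⊃ z) ⊃ ((x ≡ y) ⊃ z)) = 0 ∨ 2 = 2
No assignment yields a value below 2, so this is the minimum.

2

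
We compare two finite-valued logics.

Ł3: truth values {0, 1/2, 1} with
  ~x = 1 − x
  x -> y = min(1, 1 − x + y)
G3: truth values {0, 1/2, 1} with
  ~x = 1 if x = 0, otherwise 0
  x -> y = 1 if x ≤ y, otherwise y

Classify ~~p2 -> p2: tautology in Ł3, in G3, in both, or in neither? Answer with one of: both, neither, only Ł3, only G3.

In Ł3: every assignment gives 1 — tautology.
In G3: at p2 = 1/2 the value is 1/2 — not a tautology.

only Ł3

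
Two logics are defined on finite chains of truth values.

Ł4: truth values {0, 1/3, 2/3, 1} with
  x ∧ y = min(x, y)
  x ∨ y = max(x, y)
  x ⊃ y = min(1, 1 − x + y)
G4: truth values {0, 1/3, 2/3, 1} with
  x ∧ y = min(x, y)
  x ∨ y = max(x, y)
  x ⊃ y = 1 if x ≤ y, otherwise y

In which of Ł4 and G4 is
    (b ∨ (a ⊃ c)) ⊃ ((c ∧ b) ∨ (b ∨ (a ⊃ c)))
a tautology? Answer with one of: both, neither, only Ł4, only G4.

In Ł4: every assignment gives 1 — tautology.
In G4: every assignment gives 1 — tautology.

both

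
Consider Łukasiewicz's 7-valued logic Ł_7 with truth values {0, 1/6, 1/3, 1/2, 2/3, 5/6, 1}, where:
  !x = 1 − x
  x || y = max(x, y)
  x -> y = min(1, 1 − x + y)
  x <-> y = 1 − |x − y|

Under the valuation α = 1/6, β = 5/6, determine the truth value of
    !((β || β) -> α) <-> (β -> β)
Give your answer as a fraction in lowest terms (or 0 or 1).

β || β = 5/6 || 5/6 = 5/6
(β || β) -> α = 5/6 -> 1/6 = 1/3
!((β || β) -> α) = !1/3 = 2/3
β -> β = 5/6 -> 5/6 = 1
!((β || β) -> α) <-> (β -> β) = 2/3 <-> 1 = 2/3

2/3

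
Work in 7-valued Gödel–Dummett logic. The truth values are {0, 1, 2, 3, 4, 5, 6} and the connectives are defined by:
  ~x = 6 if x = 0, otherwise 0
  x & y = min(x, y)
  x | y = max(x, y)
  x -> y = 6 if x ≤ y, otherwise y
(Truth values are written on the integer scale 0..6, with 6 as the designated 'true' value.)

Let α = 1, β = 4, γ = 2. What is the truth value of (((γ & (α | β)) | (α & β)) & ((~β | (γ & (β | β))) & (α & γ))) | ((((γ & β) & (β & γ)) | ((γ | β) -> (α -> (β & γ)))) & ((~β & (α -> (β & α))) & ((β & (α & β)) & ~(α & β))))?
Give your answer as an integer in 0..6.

1

α | β = 1 | 4 = 4
γ & (α | β) = 2 & 4 = 2
α & β = 1 & 4 = 1
(γ & (α | β)) | (α & β) = 2 | 1 = 2
~β = ~4 = 0
β | β = 4 | 4 = 4
γ & (β | β) = 2 & 4 = 2
~β | (γ & (β | β)) = 0 | 2 = 2
α & γ = 1 & 2 = 1
(~β | (γ & (β | β))) & (α & γ) = 2 & 1 = 1
((γ & (α | β)) | (α & β)) & ((~β | (γ & (β | β))) & (α & γ)) = 2 & 1 = 1
γ & β = 2 & 4 = 2
β & γ = 4 & 2 = 2
(γ & β) & (β & γ) = 2 & 2 = 2
γ | β = 2 | 4 = 4
β & γ = 4 & 2 = 2
α -> (β & γ) = 1 -> 2 = 6
(γ | β) -> (α -> (β & γ)) = 4 -> 6 = 6
((γ & β) & (β & γ)) | ((γ | β) -> (α -> (β & γ))) = 2 | 6 = 6
~β = ~4 = 0
β & α = 4 & 1 = 1
α -> (β & α) = 1 -> 1 = 6
~β & (α -> (β & α)) = 0 & 6 = 0
α & β = 1 & 4 = 1
β & (α & β) = 4 & 1 = 1
α & β = 1 & 4 = 1
~(α & β) = ~1 = 0
(β & (α & β)) & ~(α & β) = 1 & 0 = 0
(~β & (α -> (β & α))) & ((β & (α & β)) & ~(α & β)) = 0 & 0 = 0
(((γ & β) & (β & γ)) | ((γ | β) -> (α -> (β & γ)))) & ((~β & (α -> (β & α))) & ((β & (α & β)) & ~(α & β))) = 6 & 0 = 0
(((γ & (α | β)) | (α & β)) & ((~β | (γ & (β | β))) & (α & γ))) | ((((γ & β) & (β & γ)) | ((γ | β) -> (α -> (β & γ)))) & ((~β & (α -> (β & α))) & ((β & (α & β)) & ~(α & β)))) = 1 | 0 = 1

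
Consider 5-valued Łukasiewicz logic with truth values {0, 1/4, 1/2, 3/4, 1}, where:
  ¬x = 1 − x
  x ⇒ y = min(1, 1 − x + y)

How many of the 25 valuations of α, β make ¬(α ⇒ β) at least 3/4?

value 1: 1 assignment (counts)
value 3/4: 2 assignments (counts)
value 1/2: 3 assignments
value 1/4: 4 assignments
value 0: 15 assignments
So 3 of the 25 assignments meet the threshold.

3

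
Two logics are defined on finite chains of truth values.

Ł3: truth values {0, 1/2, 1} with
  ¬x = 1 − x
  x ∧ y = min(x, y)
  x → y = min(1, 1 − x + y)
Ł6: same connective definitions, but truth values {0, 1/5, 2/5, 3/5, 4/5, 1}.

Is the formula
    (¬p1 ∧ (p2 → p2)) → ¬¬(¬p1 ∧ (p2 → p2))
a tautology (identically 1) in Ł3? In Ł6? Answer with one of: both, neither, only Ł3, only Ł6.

both

In Ł3: every assignment gives 1 — tautology.
In Ł6: every assignment gives 1 — tautology.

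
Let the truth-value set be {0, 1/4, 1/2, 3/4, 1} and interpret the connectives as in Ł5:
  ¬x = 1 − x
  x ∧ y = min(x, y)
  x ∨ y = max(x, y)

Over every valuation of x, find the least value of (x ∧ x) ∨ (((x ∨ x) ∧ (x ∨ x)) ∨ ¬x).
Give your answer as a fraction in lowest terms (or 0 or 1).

1/2

Take x = 1/2:
x ∧ x = 1/2 ∧ 1/2 = 1/2
x ∨ x = 1/2 ∨ 1/2 = 1/2
x ∨ x = 1/2 ∨ 1/2 = 1/2
(x ∨ x) ∧ (x ∨ x) = 1/2 ∧ 1/2 = 1/2
¬x = ¬1/2 = 1/2
((x ∨ x) ∧ (x ∨ x)) ∨ ¬x = 1/2 ∨ 1/2 = 1/2
(x ∧ x) ∨ (((x ∨ x) ∧ (x ∨ x)) ∨ ¬x) = 1/2 ∨ 1/2 = 1/2
No assignment yields a value below 1/2, so this is the minimum.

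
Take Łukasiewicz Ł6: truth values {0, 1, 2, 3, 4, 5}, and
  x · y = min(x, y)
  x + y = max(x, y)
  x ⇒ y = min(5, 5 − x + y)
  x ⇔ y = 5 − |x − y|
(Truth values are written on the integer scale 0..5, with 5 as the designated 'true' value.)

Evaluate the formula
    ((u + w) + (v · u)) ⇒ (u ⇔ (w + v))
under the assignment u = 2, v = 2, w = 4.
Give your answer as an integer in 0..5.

u + w = 2 + 4 = 4
v · u = 2 · 2 = 2
(u + w) + (v · u) = 4 + 2 = 4
w + v = 4 + 2 = 4
u ⇔ (w + v) = 2 ⇔ 4 = 3
((u + w) + (v · u)) ⇒ (u ⇔ (w + v)) = 4 ⇒ 3 = 4

4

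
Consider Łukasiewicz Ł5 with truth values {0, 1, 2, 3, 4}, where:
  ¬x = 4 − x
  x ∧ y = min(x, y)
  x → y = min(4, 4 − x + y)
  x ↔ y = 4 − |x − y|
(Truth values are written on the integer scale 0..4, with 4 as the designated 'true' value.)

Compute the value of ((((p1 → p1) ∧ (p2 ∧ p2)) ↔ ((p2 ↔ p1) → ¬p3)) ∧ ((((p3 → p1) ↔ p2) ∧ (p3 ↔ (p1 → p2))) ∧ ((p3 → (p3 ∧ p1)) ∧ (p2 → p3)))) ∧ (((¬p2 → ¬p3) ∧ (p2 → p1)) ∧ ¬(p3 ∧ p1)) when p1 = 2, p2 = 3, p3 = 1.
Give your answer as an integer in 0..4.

1

p1 → p1 = 2 → 2 = 4
p2 ∧ p2 = 3 ∧ 3 = 3
(p1 → p1) ∧ (p2 ∧ p2) = 4 ∧ 3 = 3
p2 ↔ p1 = 3 ↔ 2 = 3
¬p3 = ¬1 = 3
(p2 ↔ p1) → ¬p3 = 3 → 3 = 4
((p1 → p1) ∧ (p2 ∧ p2)) ↔ ((p2 ↔ p1) → ¬p3) = 3 ↔ 4 = 3
p3 → p1 = 1 → 2 = 4
(p3 → p1) ↔ p2 = 4 ↔ 3 = 3
p1 → p2 = 2 → 3 = 4
p3 ↔ (p1 → p2) = 1 ↔ 4 = 1
((p3 → p1) ↔ p2) ∧ (p3 ↔ (p1 → p2)) = 3 ∧ 1 = 1
p3 ∧ p1 = 1 ∧ 2 = 1
p3 → (p3 ∧ p1) = 1 → 1 = 4
p2 → p3 = 3 → 1 = 2
(p3 → (p3 ∧ p1)) ∧ (p2 → p3) = 4 ∧ 2 = 2
(((p3 → p1) ↔ p2) ∧ (p3 ↔ (p1 → p2))) ∧ ((p3 → (p3 ∧ p1)) ∧ (p2 → p3)) = 1 ∧ 2 = 1
(((p1 → p1) ∧ (p2 ∧ p2)) ↔ ((p2 ↔ p1) → ¬p3)) ∧ ((((p3 → p1) ↔ p2) ∧ (p3 ↔ (p1 → p2))) ∧ ((p3 → (p3 ∧ p1)) ∧ (p2 → p3))) = 3 ∧ 1 = 1
¬p2 = ¬3 = 1
¬p3 = ¬1 = 3
¬p2 → ¬p3 = 1 → 3 = 4
p2 → p1 = 3 → 2 = 3
(¬p2 → ¬p3) ∧ (p2 → p1) = 4 ∧ 3 = 3
p3 ∧ p1 = 1 ∧ 2 = 1
¬(p3 ∧ p1) = ¬1 = 3
((¬p2 → ¬p3) ∧ (p2 → p1)) ∧ ¬(p3 ∧ p1) = 3 ∧ 3 = 3
((((p1 → p1) ∧ (p2 ∧ p2)) ↔ ((p2 ↔ p1) → ¬p3)) ∧ ((((p3 → p1) ↔ p2) ∧ (p3 ↔ (p1 → p2))) ∧ ((p3 → (p3 ∧ p1)) ∧ (p2 → p3)))) ∧ (((¬p2 → ¬p3) ∧ (p2 → p1)) ∧ ¬(p3 ∧ p1)) = 1 ∧ 3 = 1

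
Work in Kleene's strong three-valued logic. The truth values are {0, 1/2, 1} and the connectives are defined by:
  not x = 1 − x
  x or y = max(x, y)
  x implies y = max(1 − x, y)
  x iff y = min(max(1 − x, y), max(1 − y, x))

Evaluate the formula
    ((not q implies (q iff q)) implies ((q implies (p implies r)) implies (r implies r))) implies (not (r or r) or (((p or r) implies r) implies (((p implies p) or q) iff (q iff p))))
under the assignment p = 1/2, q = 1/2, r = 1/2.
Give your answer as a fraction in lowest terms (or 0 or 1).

1/2

not q = not 1/2 = 1/2
q iff q = 1/2 iff 1/2 = 1/2
not q implies (q iff q) = 1/2 implies 1/2 = 1/2
p implies r = 1/2 implies 1/2 = 1/2
q implies (p implies r) = 1/2 implies 1/2 = 1/2
r implies r = 1/2 implies 1/2 = 1/2
(q implies (p implies r)) implies (r implies r) = 1/2 implies 1/2 = 1/2
(not q implies (q iff q)) implies ((q implies (p implies r)) implies (r implies r)) = 1/2 implies 1/2 = 1/2
r or r = 1/2 or 1/2 = 1/2
not (r or r) = not 1/2 = 1/2
p or r = 1/2 or 1/2 = 1/2
(p or r) implies r = 1/2 implies 1/2 = 1/2
p implies p = 1/2 implies 1/2 = 1/2
(p implies p) or q = 1/2 or 1/2 = 1/2
q iff p = 1/2 iff 1/2 = 1/2
((p implies p) or q) iff (q iff p) = 1/2 iff 1/2 = 1/2
((p or r) implies r) implies (((p implies p) or q) iff (q iff p)) = 1/2 implies 1/2 = 1/2
not (r or r) or (((p or r) implies r) implies (((p implies p) or q) iff (q iff p))) = 1/2 or 1/2 = 1/2
((not q implies (q iff q)) implies ((q implies (p implies r)) implies (r implies r))) implies (not (r or r) or (((p or r) implies r) implies (((p implies p) or q) iff (q iff p)))) = 1/2 implies 1/2 = 1/2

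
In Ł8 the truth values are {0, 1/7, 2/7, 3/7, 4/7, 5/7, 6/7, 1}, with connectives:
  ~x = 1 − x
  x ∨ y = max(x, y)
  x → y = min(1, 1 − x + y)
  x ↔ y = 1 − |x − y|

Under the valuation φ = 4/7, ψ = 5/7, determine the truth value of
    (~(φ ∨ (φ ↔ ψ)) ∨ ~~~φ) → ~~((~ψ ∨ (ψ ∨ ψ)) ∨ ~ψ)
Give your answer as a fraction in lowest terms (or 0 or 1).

φ ↔ ψ = 4/7 ↔ 5/7 = 6/7
φ ∨ (φ ↔ ψ) = 4/7 ∨ 6/7 = 6/7
~(φ ∨ (φ ↔ ψ)) = ~6/7 = 1/7
~φ = ~4/7 = 3/7
~~φ = ~3/7 = 4/7
~~~φ = ~4/7 = 3/7
~(φ ∨ (φ ↔ ψ)) ∨ ~~~φ = 1/7 ∨ 3/7 = 3/7
~ψ = ~5/7 = 2/7
ψ ∨ ψ = 5/7 ∨ 5/7 = 5/7
~ψ ∨ (ψ ∨ ψ) = 2/7 ∨ 5/7 = 5/7
~ψ = ~5/7 = 2/7
(~ψ ∨ (ψ ∨ ψ)) ∨ ~ψ = 5/7 ∨ 2/7 = 5/7
~((~ψ ∨ (ψ ∨ ψ)) ∨ ~ψ) = ~5/7 = 2/7
~~((~ψ ∨ (ψ ∨ ψ)) ∨ ~ψ) = ~2/7 = 5/7
(~(φ ∨ (φ ↔ ψ)) ∨ ~~~φ) → ~~((~ψ ∨ (ψ ∨ ψ)) ∨ ~ψ) = 3/7 → 5/7 = 1

1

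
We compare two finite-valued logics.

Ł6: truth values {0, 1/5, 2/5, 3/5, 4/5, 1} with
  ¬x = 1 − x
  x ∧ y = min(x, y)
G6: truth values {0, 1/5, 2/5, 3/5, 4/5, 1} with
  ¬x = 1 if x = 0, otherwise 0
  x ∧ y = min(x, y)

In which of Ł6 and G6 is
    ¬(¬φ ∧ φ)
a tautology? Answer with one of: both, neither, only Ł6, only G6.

In Ł6: at φ = 1/5 the value is 4/5 — not a tautology.
In G6: every assignment gives 1 — tautology.

only G6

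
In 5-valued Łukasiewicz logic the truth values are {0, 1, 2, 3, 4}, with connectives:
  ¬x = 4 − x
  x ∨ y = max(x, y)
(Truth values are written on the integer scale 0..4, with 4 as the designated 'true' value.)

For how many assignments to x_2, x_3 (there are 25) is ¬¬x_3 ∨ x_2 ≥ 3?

value 4: 9 assignments (counts)
value 3: 7 assignments (counts)
value 2: 5 assignments
value 1: 3 assignments
value 0: 1 assignment
So 16 of the 25 assignments meet the threshold.

16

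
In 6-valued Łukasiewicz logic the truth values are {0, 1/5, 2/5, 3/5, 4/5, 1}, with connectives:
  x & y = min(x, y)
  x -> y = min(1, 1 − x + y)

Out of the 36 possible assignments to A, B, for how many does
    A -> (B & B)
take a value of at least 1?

value 1: 21 assignments (counts)
value 4/5: 5 assignments
value 3/5: 4 assignments
value 2/5: 3 assignments
value 1/5: 2 assignments
value 0: 1 assignment
So 21 of the 36 assignments meet the threshold.

21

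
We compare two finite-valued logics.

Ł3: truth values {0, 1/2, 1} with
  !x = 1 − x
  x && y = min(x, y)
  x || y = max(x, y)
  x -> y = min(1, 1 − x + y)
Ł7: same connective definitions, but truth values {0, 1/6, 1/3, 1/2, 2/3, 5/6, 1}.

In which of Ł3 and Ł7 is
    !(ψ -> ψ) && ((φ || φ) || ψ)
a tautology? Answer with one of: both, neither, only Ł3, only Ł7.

neither

In Ł3: at φ = 0, ψ = 0 the value is 0 — not a tautology.
In Ł7: at φ = 0, ψ = 0 the value is 0 — not a tautology.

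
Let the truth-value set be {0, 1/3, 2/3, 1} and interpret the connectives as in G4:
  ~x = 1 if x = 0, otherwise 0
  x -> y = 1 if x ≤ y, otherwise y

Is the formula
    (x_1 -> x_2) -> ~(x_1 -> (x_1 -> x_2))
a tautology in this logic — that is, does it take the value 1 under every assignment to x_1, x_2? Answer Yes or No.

Counterexample: take x_1 = 0, x_2 = 0.
x_1 -> x_2 = 0 -> 0 = 1
x_1 -> (x_1 -> x_2) = 0 -> 1 = 1
~(x_1 -> (x_1 -> x_2)) = ~1 = 0
(x_1 -> x_2) -> ~(x_1 -> (x_1 -> x_2)) = 1 -> 0 = 0
This gives 0 ≠ 1.

No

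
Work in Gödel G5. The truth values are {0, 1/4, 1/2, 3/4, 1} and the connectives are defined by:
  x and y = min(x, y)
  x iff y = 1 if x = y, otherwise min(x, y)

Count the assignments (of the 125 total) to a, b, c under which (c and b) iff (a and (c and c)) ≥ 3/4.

67

value 1: 65 assignments (counts)
value 3/4: 2 assignments (counts)
value 1/2: 8 assignments
value 1/4: 18 assignments
value 0: 32 assignments
So 67 of the 125 assignments meet the threshold.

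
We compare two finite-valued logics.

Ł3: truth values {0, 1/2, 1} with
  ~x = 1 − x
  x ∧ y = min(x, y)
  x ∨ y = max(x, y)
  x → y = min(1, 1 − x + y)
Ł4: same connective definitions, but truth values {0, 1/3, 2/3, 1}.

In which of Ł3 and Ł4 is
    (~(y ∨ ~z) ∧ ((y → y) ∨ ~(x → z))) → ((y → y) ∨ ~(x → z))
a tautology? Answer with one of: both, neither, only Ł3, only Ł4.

both

In Ł3: every assignment gives 1 — tautology.
In Ł4: every assignment gives 1 — tautology.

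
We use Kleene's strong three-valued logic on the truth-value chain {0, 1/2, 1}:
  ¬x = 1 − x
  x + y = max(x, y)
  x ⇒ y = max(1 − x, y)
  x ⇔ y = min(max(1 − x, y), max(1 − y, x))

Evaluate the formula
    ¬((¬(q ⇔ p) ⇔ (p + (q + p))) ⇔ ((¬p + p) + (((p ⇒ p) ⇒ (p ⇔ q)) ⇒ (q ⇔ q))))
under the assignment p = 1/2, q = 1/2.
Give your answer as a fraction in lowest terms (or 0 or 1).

q ⇔ p = 1/2 ⇔ 1/2 = 1/2
¬(q ⇔ p) = ¬1/2 = 1/2
q + p = 1/2 + 1/2 = 1/2
p + (q + p) = 1/2 + 1/2 = 1/2
¬(q ⇔ p) ⇔ (p + (q + p)) = 1/2 ⇔ 1/2 = 1/2
¬p = ¬1/2 = 1/2
¬p + p = 1/2 + 1/2 = 1/2
p ⇒ p = 1/2 ⇒ 1/2 = 1/2
p ⇔ q = 1/2 ⇔ 1/2 = 1/2
(p ⇒ p) ⇒ (p ⇔ q) = 1/2 ⇒ 1/2 = 1/2
q ⇔ q = 1/2 ⇔ 1/2 = 1/2
((p ⇒ p) ⇒ (p ⇔ q)) ⇒ (q ⇔ q) = 1/2 ⇒ 1/2 = 1/2
(¬p + p) + (((p ⇒ p) ⇒ (p ⇔ q)) ⇒ (q ⇔ q)) = 1/2 + 1/2 = 1/2
(¬(q ⇔ p) ⇔ (p + (q + p))) ⇔ ((¬p + p) + (((p ⇒ p) ⇒ (p ⇔ q)) ⇒ (q ⇔ q))) = 1/2 ⇔ 1/2 = 1/2
¬((¬(q ⇔ p) ⇔ (p + (q + p))) ⇔ ((¬p + p) + (((p ⇒ p) ⇒ (p ⇔ q)) ⇒ (q ⇔ q)))) = ¬1/2 = 1/2

1/2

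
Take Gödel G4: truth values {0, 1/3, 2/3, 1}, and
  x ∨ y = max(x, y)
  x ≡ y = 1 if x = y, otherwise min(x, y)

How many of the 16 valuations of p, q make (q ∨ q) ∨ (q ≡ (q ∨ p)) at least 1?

p = 0, q = 0 ↦ 1  ≥
p = 0, q = 1/3 ↦ 1  ≥
p = 0, q = 2/3 ↦ 1  ≥
p = 0, q = 1 ↦ 1  ≥
p = 1/3, q = 0 ↦ 0  <
p = 1/3, q = 1/3 ↦ 1  ≥
p = 1/3, q = 2/3 ↦ 1  ≥
p = 1/3, q = 1 ↦ 1  ≥
p = 2/3, q = 0 ↦ 0  <
p = 2/3, q = 1/3 ↦ 1/3  <
p = 2/3, q = 2/3 ↦ 1  ≥
p = 2/3, q = 1 ↦ 1  ≥
p = 1, q = 0 ↦ 0  <
p = 1, q = 1/3 ↦ 1/3  <
p = 1, q = 2/3 ↦ 2/3  <
p = 1, q = 1 ↦ 1  ≥
So 10 of the 16 assignments meet the threshold.

10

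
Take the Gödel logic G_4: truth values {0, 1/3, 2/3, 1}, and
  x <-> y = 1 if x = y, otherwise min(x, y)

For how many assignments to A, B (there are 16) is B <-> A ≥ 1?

4

A = 0, B = 0 ↦ 1  ≥
A = 0, B = 1/3 ↦ 0  <
A = 0, B = 2/3 ↦ 0  <
A = 0, B = 1 ↦ 0  <
A = 1/3, B = 0 ↦ 0  <
A = 1/3, B = 1/3 ↦ 1  ≥
A = 1/3, B = 2/3 ↦ 1/3  <
A = 1/3, B = 1 ↦ 1/3  <
A = 2/3, B = 0 ↦ 0  <
A = 2/3, B = 1/3 ↦ 1/3  <
A = 2/3, B = 2/3 ↦ 1  ≥
A = 2/3, B = 1 ↦ 2/3  <
A = 1, B = 0 ↦ 0  <
A = 1, B = 1/3 ↦ 1/3  <
A = 1, B = 2/3 ↦ 2/3  <
A = 1, B = 1 ↦ 1  ≥
So 4 of the 16 assignments meet the threshold.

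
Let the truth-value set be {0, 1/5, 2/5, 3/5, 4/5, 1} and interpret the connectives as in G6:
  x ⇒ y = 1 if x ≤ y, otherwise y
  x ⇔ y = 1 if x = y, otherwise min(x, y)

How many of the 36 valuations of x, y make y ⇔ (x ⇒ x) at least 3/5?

value 1: 6 assignments (counts)
value 4/5: 6 assignments (counts)
value 3/5: 6 assignments (counts)
value 2/5: 6 assignments
value 1/5: 6 assignments
value 0: 6 assignments
So 18 of the 36 assignments meet the threshold.

18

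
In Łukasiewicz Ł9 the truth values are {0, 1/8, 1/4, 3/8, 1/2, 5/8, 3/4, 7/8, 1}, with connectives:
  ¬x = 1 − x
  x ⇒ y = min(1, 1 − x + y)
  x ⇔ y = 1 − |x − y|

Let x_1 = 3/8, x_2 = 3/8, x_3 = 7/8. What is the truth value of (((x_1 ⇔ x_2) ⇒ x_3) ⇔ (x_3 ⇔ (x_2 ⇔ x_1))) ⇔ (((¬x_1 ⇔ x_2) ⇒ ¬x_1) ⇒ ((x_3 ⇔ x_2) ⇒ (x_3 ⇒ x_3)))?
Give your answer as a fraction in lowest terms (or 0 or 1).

x_1 ⇔ x_2 = 3/8 ⇔ 3/8 = 1
(x_1 ⇔ x_2) ⇒ x_3 = 1 ⇒ 7/8 = 7/8
x_2 ⇔ x_1 = 3/8 ⇔ 3/8 = 1
x_3 ⇔ (x_2 ⇔ x_1) = 7/8 ⇔ 1 = 7/8
((x_1 ⇔ x_2) ⇒ x_3) ⇔ (x_3 ⇔ (x_2 ⇔ x_1)) = 7/8 ⇔ 7/8 = 1
¬x_1 = ¬3/8 = 5/8
¬x_1 ⇔ x_2 = 5/8 ⇔ 3/8 = 3/4
¬x_1 = ¬3/8 = 5/8
(¬x_1 ⇔ x_2) ⇒ ¬x_1 = 3/4 ⇒ 5/8 = 7/8
x_3 ⇔ x_2 = 7/8 ⇔ 3/8 = 1/2
x_3 ⇒ x_3 = 7/8 ⇒ 7/8 = 1
(x_3 ⇔ x_2) ⇒ (x_3 ⇒ x_3) = 1/2 ⇒ 1 = 1
((¬x_1 ⇔ x_2) ⇒ ¬x_1) ⇒ ((x_3 ⇔ x_2) ⇒ (x_3 ⇒ x_3)) = 7/8 ⇒ 1 = 1
(((x_1 ⇔ x_2) ⇒ x_3) ⇔ (x_3 ⇔ (x_2 ⇔ x_1))) ⇔ (((¬x_1 ⇔ x_2) ⇒ ¬x_1) ⇒ ((x_3 ⇔ x_2) ⇒ (x_3 ⇒ x_3))) = 1 ⇔ 1 = 1

1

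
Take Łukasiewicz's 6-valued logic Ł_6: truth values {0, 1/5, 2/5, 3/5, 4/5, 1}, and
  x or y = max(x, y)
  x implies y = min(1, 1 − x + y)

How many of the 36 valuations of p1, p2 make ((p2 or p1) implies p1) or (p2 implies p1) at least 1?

value 1: 21 assignments (counts)
value 4/5: 5 assignments
value 3/5: 4 assignments
value 2/5: 3 assignments
value 1/5: 2 assignments
value 0: 1 assignment
So 21 of the 36 assignments meet the threshold.

21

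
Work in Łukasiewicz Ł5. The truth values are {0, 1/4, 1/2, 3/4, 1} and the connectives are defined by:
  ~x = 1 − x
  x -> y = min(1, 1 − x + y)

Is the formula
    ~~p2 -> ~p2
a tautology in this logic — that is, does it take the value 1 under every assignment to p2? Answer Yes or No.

Counterexample: take p2 = 3/4.
~p2 = ~3/4 = 1/4
~~p2 = ~1/4 = 3/4
~p2 = ~3/4 = 1/4
~~p2 -> ~p2 = 3/4 -> 1/4 = 1/2
This gives 1/2 ≠ 1.

No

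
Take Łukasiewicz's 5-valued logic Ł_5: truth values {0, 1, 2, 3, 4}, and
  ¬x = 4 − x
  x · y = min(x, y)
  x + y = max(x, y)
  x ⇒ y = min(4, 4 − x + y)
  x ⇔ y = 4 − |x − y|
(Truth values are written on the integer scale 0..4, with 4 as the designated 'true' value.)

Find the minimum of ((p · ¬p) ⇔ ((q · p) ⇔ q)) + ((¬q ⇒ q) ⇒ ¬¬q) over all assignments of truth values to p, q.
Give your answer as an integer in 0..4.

2

Take p = 0, q = 2:
¬p = ¬0 = 4
p · ¬p = 0 · 4 = 0
q · p = 2 · 0 = 0
(q · p) ⇔ q = 0 ⇔ 2 = 2
(p · ¬p) ⇔ ((q · p) ⇔ q) = 0 ⇔ 2 = 2
¬q = ¬2 = 2
¬q ⇒ q = 2 ⇒ 2 = 4
¬q = ¬2 = 2
¬¬q = ¬2 = 2
(¬q ⇒ q) ⇒ ¬¬q = 4 ⇒ 2 = 2
((p · ¬p) ⇔ ((q · p) ⇔ q)) + ((¬q ⇒ q) ⇒ ¬¬q) = 2 + 2 = 2
No assignment yields a value below 2, so this is the minimum.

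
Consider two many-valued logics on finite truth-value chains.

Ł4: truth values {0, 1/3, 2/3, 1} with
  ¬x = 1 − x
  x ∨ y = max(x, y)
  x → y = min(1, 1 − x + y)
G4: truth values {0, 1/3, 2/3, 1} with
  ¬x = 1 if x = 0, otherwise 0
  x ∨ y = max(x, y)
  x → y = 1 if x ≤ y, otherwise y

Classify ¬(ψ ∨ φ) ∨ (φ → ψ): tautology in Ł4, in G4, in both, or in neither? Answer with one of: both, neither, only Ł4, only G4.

neither

In Ł4: at φ = 1/3, ψ = 0 the value is 2/3 — not a tautology.
In G4: at φ = 1/3, ψ = 0 the value is 0 — not a tautology.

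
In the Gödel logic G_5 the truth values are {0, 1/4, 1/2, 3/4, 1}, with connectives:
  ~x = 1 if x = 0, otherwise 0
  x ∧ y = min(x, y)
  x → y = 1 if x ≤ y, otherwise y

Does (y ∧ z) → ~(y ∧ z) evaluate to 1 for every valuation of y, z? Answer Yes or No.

Counterexample: take y = 1/4, z = 1/4.
y ∧ z = 1/4 ∧ 1/4 = 1/4
y ∧ z = 1/4 ∧ 1/4 = 1/4
~(y ∧ z) = ~1/4 = 0
(y ∧ z) → ~(y ∧ z) = 1/4 → 0 = 0
This gives 0 ≠ 1.

No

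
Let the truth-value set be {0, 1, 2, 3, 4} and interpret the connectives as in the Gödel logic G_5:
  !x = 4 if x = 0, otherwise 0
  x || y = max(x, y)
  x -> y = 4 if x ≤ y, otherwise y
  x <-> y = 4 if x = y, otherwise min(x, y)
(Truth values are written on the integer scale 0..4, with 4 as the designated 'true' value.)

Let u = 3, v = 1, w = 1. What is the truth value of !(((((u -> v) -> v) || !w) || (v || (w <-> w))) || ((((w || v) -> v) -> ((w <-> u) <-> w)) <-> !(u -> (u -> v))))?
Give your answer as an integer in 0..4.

u -> v = 3 -> 1 = 1
(u -> v) -> v = 1 -> 1 = 4
!w = !1 = 0
((u -> v) -> v) || !w = 4 || 0 = 4
w <-> w = 1 <-> 1 = 4
v || (w <-> w) = 1 || 4 = 4
(((u -> v) -> v) || !w) || (v || (w <-> w)) = 4 || 4 = 4
w || v = 1 || 1 = 1
(w || v) -> v = 1 -> 1 = 4
w <-> u = 1 <-> 3 = 1
(w <-> u) <-> w = 1 <-> 1 = 4
((w || v) -> v) -> ((w <-> u) <-> w) = 4 -> 4 = 4
u -> v = 3 -> 1 = 1
u -> (u -> v) = 3 -> 1 = 1
!(u -> (u -> v)) = !1 = 0
(((w || v) -> v) -> ((w <-> u) <-> w)) <-> !(u -> (u -> v)) = 4 <-> 0 = 0
((((u -> v) -> v) || !w) || (v || (w <-> w))) || ((((w || v) -> v) -> ((w <-> u) <-> w)) <-> !(u -> (u -> v))) = 4 || 0 = 4
!(((((u -> v) -> v) || !w) || (v || (w <-> w))) || ((((w || v) -> v) -> ((w <-> u) <-> w)) <-> !(u -> (u -> v)))) = !4 = 0

0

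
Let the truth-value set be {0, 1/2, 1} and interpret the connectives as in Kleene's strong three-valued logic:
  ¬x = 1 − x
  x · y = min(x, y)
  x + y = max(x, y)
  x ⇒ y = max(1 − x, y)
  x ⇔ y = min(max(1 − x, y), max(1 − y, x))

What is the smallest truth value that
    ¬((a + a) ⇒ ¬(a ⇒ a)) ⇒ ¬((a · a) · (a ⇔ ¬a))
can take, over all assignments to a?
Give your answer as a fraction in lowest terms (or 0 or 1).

Take a = 1/2:
a + a = 1/2 + 1/2 = 1/2
a ⇒ a = 1/2 ⇒ 1/2 = 1/2
¬(a ⇒ a) = ¬1/2 = 1/2
(a + a) ⇒ ¬(a ⇒ a) = 1/2 ⇒ 1/2 = 1/2
¬((a + a) ⇒ ¬(a ⇒ a)) = ¬1/2 = 1/2
a · a = 1/2 · 1/2 = 1/2
¬a = ¬1/2 = 1/2
a ⇔ ¬a = 1/2 ⇔ 1/2 = 1/2
(a · a) · (a ⇔ ¬a) = 1/2 · 1/2 = 1/2
¬((a · a) · (a ⇔ ¬a)) = ¬1/2 = 1/2
¬((a + a) ⇒ ¬(a ⇒ a)) ⇒ ¬((a · a) · (a ⇔ ¬a)) = 1/2 ⇒ 1/2 = 1/2
No assignment yields a value below 1/2, so this is the minimum.

1/2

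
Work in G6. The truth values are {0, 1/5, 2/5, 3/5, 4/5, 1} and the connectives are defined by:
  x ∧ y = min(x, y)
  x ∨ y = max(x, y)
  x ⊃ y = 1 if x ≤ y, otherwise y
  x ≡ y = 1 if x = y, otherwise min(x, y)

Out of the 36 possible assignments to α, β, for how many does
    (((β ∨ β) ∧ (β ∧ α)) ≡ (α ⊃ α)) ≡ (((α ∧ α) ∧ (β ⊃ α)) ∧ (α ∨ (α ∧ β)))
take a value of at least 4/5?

22

value 1: 21 assignments (counts)
value 4/5: 1 assignment (counts)
value 3/5: 2 assignments
value 2/5: 3 assignments
value 1/5: 4 assignments
value 0: 5 assignments
So 22 of the 36 assignments meet the threshold.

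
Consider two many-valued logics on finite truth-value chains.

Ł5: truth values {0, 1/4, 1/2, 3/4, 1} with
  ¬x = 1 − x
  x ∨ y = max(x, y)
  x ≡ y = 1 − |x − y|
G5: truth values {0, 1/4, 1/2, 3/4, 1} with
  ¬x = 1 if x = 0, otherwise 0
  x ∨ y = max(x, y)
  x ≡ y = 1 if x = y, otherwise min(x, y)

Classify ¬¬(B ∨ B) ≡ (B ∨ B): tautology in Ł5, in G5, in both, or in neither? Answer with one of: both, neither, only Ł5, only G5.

In Ł5: every assignment gives 1 — tautology.
In G5: at B = 1/4 the value is 1/4 — not a tautology.

only Ł5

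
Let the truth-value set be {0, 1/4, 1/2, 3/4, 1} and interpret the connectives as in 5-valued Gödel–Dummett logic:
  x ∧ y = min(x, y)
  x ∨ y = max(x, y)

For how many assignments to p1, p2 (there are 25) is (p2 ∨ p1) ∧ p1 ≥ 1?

5

value 1: 5 assignments (counts)
value 3/4: 5 assignments
value 1/2: 5 assignments
value 1/4: 5 assignments
value 0: 5 assignments
So 5 of the 25 assignments meet the threshold.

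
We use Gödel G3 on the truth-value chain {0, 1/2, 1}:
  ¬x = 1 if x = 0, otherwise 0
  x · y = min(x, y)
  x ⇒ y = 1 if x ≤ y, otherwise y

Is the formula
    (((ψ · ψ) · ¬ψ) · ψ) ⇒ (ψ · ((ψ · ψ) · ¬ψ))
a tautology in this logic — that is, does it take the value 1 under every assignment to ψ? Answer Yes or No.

Yes

ψ = 0 ↦ 1
ψ = 1/2 ↦ 1
ψ = 1 ↦ 1
Every assignment gives a value ≥ 1.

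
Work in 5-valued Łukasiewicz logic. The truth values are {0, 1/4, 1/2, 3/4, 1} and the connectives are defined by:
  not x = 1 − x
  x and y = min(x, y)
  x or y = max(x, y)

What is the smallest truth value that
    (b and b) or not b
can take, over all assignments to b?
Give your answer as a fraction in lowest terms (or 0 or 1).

1/2

Take b = 1/2:
b and b = 1/2 and 1/2 = 1/2
not b = not 1/2 = 1/2
(b and b) or not b = 1/2 or 1/2 = 1/2
No assignment yields a value below 1/2, so this is the minimum.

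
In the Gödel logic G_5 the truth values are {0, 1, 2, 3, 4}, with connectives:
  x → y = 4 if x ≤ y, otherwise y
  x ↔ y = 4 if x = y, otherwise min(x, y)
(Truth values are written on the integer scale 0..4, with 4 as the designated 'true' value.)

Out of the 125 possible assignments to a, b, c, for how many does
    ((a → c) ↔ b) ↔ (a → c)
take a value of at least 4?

value 4: 45 assignments (counts)
value 3: 16 assignments
value 2: 18 assignments
value 1: 21 assignments
value 0: 25 assignments
So 45 of the 125 assignments meet the threshold.

45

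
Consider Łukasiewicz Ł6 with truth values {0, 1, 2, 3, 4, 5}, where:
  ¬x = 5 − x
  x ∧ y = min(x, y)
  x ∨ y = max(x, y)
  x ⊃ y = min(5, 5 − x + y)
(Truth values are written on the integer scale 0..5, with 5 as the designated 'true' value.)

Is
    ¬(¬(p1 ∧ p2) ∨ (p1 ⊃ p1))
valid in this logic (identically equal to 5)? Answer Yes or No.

Counterexample: take p1 = 0, p2 = 0.
p1 ∧ p2 = 0 ∧ 0 = 0
¬(p1 ∧ p2) = ¬0 = 5
p1 ⊃ p1 = 0 ⊃ 0 = 5
¬(p1 ∧ p2) ∨ (p1 ⊃ p1) = 5 ∨ 5 = 5
¬(¬(p1 ∧ p2) ∨ (p1 ⊃ p1)) = ¬5 = 0
This gives 0 ≠ 5.

No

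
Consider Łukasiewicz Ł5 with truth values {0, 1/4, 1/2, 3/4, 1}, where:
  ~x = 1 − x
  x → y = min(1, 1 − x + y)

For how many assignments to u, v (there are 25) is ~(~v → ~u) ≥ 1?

1

value 1: 1 assignment (counts)
value 3/4: 2 assignments
value 1/2: 3 assignments
value 1/4: 4 assignments
value 0: 15 assignments
So 1 of the 25 assignments meets the threshold.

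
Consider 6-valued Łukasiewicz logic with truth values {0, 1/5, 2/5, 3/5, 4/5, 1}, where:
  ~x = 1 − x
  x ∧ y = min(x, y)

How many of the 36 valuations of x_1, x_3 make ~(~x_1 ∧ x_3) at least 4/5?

20

value 1: 11 assignments (counts)
value 4/5: 9 assignments (counts)
value 3/5: 7 assignments
value 2/5: 5 assignments
value 1/5: 3 assignments
value 0: 1 assignment
So 20 of the 36 assignments meet the threshold.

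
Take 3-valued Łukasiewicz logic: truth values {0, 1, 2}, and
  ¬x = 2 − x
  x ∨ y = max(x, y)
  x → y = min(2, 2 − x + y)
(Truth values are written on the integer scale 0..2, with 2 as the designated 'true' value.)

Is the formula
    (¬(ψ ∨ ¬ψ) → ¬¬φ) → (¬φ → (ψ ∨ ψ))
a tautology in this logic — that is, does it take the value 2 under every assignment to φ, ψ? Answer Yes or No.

No

Counterexample: take φ = 0, ψ = 0.
¬ψ = ¬0 = 2
ψ ∨ ¬ψ = 0 ∨ 2 = 2
¬(ψ ∨ ¬ψ) = ¬2 = 0
¬φ = ¬0 = 2
¬¬φ = ¬2 = 0
¬(ψ ∨ ¬ψ) → ¬¬φ = 0 → 0 = 2
¬φ = ¬0 = 2
ψ ∨ ψ = 0 ∨ 0 = 0
¬φ → (ψ ∨ ψ) = 2 → 0 = 0
(¬(ψ ∨ ¬ψ) → ¬¬φ) → (¬φ → (ψ ∨ ψ)) = 2 → 0 = 0
This gives 0 ≠ 2.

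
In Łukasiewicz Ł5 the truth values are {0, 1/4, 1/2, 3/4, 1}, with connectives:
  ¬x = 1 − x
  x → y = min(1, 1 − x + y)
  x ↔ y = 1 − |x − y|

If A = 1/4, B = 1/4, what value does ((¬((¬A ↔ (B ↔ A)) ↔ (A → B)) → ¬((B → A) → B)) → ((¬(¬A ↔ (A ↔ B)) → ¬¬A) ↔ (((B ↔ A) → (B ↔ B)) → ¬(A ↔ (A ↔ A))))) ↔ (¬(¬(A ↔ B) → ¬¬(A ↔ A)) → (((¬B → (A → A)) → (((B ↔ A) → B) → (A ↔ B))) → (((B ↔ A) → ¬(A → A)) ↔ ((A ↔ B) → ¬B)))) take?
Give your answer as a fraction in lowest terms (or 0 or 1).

¬A = ¬1/4 = 3/4
B ↔ A = 1/4 ↔ 1/4 = 1
¬A ↔ (B ↔ A) = 3/4 ↔ 1 = 3/4
A → B = 1/4 → 1/4 = 1
(¬A ↔ (B ↔ A)) ↔ (A → B) = 3/4 ↔ 1 = 3/4
¬((¬A ↔ (B ↔ A)) ↔ (A → B)) = ¬3/4 = 1/4
B → A = 1/4 → 1/4 = 1
(B → A) → B = 1 → 1/4 = 1/4
¬((B → A) → B) = ¬1/4 = 3/4
¬((¬A ↔ (B ↔ A)) ↔ (A → B)) → ¬((B → A) → B) = 1/4 → 3/4 = 1
¬A = ¬1/4 = 3/4
A ↔ B = 1/4 ↔ 1/4 = 1
¬A ↔ (A ↔ B) = 3/4 ↔ 1 = 3/4
¬(¬A ↔ (A ↔ B)) = ¬3/4 = 1/4
¬A = ¬1/4 = 3/4
¬¬A = ¬3/4 = 1/4
¬(¬A ↔ (A ↔ B)) → ¬¬A = 1/4 → 1/4 = 1
B ↔ A = 1/4 ↔ 1/4 = 1
B ↔ B = 1/4 ↔ 1/4 = 1
(B ↔ A) → (B ↔ B) = 1 → 1 = 1
A ↔ A = 1/4 ↔ 1/4 = 1
A ↔ (A ↔ A) = 1/4 ↔ 1 = 1/4
¬(A ↔ (A ↔ A)) = ¬1/4 = 3/4
((B ↔ A) → (B ↔ B)) → ¬(A ↔ (A ↔ A)) = 1 → 3/4 = 3/4
(¬(¬A ↔ (A ↔ B)) → ¬¬A) ↔ (((B ↔ A) → (B ↔ B)) → ¬(A ↔ (A ↔ A))) = 1 ↔ 3/4 = 3/4
(¬((¬A ↔ (B ↔ A)) ↔ (A → B)) → ¬((B → A) → B)) → ((¬(¬A ↔ (A ↔ B)) → ¬¬A) ↔ (((B ↔ A) → (B ↔ B)) → ¬(A ↔ (A ↔ A)))) = 1 → 3/4 = 3/4
A ↔ B = 1/4 ↔ 1/4 = 1
¬(A ↔ B) = ¬1 = 0
A ↔ A = 1/4 ↔ 1/4 = 1
¬(A ↔ A) = ¬1 = 0
¬¬(A ↔ A) = ¬0 = 1
¬(A ↔ B) → ¬¬(A ↔ A) = 0 → 1 = 1
¬(¬(A ↔ B) → ¬¬(A ↔ A)) = ¬1 = 0
¬B = ¬1/4 = 3/4
A → A = 1/4 → 1/4 = 1
¬B → (A → A) = 3/4 → 1 = 1
B ↔ A = 1/4 ↔ 1/4 = 1
(B ↔ A) → B = 1 → 1/4 = 1/4
A ↔ B = 1/4 ↔ 1/4 = 1
((B ↔ A) → B) → (A ↔ B) = 1/4 → 1 = 1
(¬B → (A → A)) → (((B ↔ A) → B) → (A ↔ B)) = 1 → 1 = 1
B ↔ A = 1/4 ↔ 1/4 = 1
A → A = 1/4 → 1/4 = 1
¬(A → A) = ¬1 = 0
(B ↔ A) → ¬(A → A) = 1 → 0 = 0
A ↔ B = 1/4 ↔ 1/4 = 1
¬B = ¬1/4 = 3/4
(A ↔ B) → ¬B = 1 → 3/4 = 3/4
((B ↔ A) → ¬(A → A)) ↔ ((A ↔ B) → ¬B) = 0 ↔ 3/4 = 1/4
((¬B → (A → A)) → (((B ↔ A) → B) → (A ↔ B))) → (((B ↔ A) → ¬(A → A)) ↔ ((A ↔ B) → ¬B)) = 1 → 1/4 = 1/4
¬(¬(A ↔ B) → ¬¬(A ↔ A)) → (((¬B → (A → A)) → (((B ↔ A) → B) → (A ↔ B))) → (((B ↔ A) → ¬(A → A)) ↔ ((A ↔ B) → ¬B))) = 0 → 1/4 = 1
((¬((¬A ↔ (B ↔ A)) ↔ (A → B)) → ¬((B → A) → B)) → ((¬(¬A ↔ (A ↔ B)) → ¬¬A) ↔ (((B ↔ A) → (B ↔ B)) → ¬(A ↔ (A ↔ A))))) ↔ (¬(¬(A ↔ B) → ¬¬(A ↔ A)) → (((¬B → (A → A)) → (((B ↔ A) → B) → (A ↔ B))) → (((B ↔ A) → ¬(A → A)) ↔ ((A ↔ B) → ¬B)))) = 3/4 ↔ 1 = 3/4

3/4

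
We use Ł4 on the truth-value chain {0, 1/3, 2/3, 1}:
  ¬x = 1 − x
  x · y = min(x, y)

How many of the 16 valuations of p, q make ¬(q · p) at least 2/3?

12

p = 0, q = 0 ↦ 1  ≥
p = 0, q = 1/3 ↦ 1  ≥
p = 0, q = 2/3 ↦ 1  ≥
p = 0, q = 1 ↦ 1  ≥
p = 1/3, q = 0 ↦ 1  ≥
p = 1/3, q = 1/3 ↦ 2/3  ≥
p = 1/3, q = 2/3 ↦ 2/3  ≥
p = 1/3, q = 1 ↦ 2/3  ≥
p = 2/3, q = 0 ↦ 1  ≥
p = 2/3, q = 1/3 ↦ 2/3  ≥
p = 2/3, q = 2/3 ↦ 1/3  <
p = 2/3, q = 1 ↦ 1/3  <
p = 1, q = 0 ↦ 1  ≥
p = 1, q = 1/3 ↦ 2/3  ≥
p = 1, q = 2/3 ↦ 1/3  <
p = 1, q = 1 ↦ 0  <
So 12 of the 16 assignments meet the threshold.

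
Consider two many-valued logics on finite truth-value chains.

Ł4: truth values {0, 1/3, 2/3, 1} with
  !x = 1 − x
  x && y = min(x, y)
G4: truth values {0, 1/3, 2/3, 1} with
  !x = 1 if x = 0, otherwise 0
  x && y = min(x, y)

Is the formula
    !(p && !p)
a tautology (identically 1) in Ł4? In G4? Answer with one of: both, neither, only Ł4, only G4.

In Ł4: at p = 1/3 the value is 2/3 — not a tautology.
In G4: every assignment gives 1 — tautology.

only G4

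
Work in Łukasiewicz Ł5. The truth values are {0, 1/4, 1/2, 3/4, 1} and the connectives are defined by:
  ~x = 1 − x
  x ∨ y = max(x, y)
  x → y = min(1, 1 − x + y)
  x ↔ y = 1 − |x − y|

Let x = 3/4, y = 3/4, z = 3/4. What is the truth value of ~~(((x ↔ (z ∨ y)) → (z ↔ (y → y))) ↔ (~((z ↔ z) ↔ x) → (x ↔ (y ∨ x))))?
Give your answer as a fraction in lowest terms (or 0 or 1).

z ∨ y = 3/4 ∨ 3/4 = 3/4
x ↔ (z ∨ y) = 3/4 ↔ 3/4 = 1
y → y = 3/4 → 3/4 = 1
z ↔ (y → y) = 3/4 ↔ 1 = 3/4
(x ↔ (z ∨ y)) → (z ↔ (y → y)) = 1 → 3/4 = 3/4
z ↔ z = 3/4 ↔ 3/4 = 1
(z ↔ z) ↔ x = 1 ↔ 3/4 = 3/4
~((z ↔ z) ↔ x) = ~3/4 = 1/4
y ∨ x = 3/4 ∨ 3/4 = 3/4
x ↔ (y ∨ x) = 3/4 ↔ 3/4 = 1
~((z ↔ z) ↔ x) → (x ↔ (y ∨ x)) = 1/4 → 1 = 1
((x ↔ (z ∨ y)) → (z ↔ (y → y))) ↔ (~((z ↔ z) ↔ x) → (x ↔ (y ∨ x))) = 3/4 ↔ 1 = 3/4
~(((x ↔ (z ∨ y)) → (z ↔ (y → y))) ↔ (~((z ↔ z) ↔ x) → (x ↔ (y ∨ x)))) = ~3/4 = 1/4
~~(((x ↔ (z ∨ y)) → (z ↔ (y → y))) ↔ (~((z ↔ z) ↔ x) → (x ↔ (y ∨ x)))) = ~1/4 = 3/4

3/4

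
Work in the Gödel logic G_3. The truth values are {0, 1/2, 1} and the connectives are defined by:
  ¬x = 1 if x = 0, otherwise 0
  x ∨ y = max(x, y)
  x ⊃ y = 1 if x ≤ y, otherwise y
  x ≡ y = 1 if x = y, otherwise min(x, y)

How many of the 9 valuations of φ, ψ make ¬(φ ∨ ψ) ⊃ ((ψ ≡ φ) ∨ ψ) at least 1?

9

φ = 0, ψ = 0 ↦ 1  ≥
φ = 0, ψ = 1/2 ↦ 1  ≥
φ = 0, ψ = 1 ↦ 1  ≥
φ = 1/2, ψ = 0 ↦ 1  ≥
φ = 1/2, ψ = 1/2 ↦ 1  ≥
φ = 1/2, ψ = 1 ↦ 1  ≥
φ = 1, ψ = 0 ↦ 1  ≥
φ = 1, ψ = 1/2 ↦ 1  ≥
φ = 1, ψ = 1 ↦ 1  ≥
So 9 of the 9 assignments meet the threshold.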